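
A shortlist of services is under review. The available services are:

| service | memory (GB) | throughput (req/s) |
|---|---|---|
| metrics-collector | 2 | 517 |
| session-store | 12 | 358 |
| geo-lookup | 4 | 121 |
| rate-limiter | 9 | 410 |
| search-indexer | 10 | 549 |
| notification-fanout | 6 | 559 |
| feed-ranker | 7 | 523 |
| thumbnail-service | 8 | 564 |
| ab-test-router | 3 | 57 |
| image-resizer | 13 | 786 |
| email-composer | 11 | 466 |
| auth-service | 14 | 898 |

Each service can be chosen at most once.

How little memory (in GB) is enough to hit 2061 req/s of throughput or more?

Look for the lowest-memory combination reaching 2061.
metrics-collector + notification-fanout + feed-ranker + thumbnail-service: 2163 throughput at 23 GB.
Below 23 GB the best achievable stays under 2061.

23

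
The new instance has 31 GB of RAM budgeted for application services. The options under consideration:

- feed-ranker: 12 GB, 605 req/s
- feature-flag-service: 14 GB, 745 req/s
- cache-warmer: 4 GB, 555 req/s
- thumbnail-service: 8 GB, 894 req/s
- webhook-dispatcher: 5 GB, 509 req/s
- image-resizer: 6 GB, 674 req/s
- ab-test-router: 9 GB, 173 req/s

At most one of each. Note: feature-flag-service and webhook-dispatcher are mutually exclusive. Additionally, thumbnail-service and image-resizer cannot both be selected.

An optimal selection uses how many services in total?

Optimal total is 2563.
One optimal bundle: feed-ranker + cache-warmer + thumbnail-service + webhook-dispatcher (29 GB).
All optima have 4 services.

4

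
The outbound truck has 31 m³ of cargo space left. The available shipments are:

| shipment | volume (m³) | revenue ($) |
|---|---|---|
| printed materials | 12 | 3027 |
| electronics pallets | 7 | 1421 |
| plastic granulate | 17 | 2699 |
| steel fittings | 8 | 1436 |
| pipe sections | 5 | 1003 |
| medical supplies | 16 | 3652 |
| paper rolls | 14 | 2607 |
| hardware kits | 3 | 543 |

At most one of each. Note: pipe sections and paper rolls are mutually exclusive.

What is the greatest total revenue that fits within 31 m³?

7222

Best packing: printed materials + medical supplies + hardware kits — 31 m³, 7222 total.
Next best is printed materials + medical supplies at 6679 (28 m³) — short by 543.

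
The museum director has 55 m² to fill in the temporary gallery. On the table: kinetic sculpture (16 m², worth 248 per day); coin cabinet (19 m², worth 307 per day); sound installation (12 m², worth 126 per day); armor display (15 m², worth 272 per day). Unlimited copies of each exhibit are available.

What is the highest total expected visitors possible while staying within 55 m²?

886

The ratio heuristic lands on 3×armor display (816) but leaves 10 m² idle.
Replace 2×armor display with 2×coin cabinet: the trade gains 70 net, giving 886 at 53 m².
The spare 2 m² is too small for any remaining exhibit, and no exchange beats 886.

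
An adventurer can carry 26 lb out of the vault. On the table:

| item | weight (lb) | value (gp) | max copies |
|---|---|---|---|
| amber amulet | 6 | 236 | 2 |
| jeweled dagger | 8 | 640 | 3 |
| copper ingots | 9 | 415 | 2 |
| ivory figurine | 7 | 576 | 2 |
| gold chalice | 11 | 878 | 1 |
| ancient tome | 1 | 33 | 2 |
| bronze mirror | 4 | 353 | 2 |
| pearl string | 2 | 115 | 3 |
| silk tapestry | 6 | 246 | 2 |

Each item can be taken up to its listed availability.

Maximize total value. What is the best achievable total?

2160

Greedy by ratio would take 2×ivory figurine + 2×bronze mirror + 2×pearl string: 26 lb used, total 2088.
The 11 lb tied up in ivory figurine and 2×pearl string is better spent on gold chalice — total rises to 2160 (26 lb).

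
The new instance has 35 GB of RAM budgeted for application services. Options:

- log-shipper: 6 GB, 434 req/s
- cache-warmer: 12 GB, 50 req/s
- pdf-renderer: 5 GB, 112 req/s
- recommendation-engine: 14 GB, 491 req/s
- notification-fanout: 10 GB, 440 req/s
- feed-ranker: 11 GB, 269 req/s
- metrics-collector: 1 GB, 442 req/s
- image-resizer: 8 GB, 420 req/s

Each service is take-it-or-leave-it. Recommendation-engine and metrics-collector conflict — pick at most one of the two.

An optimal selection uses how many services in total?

5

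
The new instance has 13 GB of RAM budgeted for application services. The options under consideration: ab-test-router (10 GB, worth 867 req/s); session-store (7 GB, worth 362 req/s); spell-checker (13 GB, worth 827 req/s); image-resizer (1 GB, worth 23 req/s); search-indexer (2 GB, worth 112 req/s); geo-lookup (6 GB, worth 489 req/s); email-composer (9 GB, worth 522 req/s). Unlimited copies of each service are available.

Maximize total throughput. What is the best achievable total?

1002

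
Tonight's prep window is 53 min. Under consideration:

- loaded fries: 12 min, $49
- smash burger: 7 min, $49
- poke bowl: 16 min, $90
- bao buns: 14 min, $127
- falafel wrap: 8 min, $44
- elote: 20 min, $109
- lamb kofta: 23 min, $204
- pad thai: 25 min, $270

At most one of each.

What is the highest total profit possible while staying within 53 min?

474

Greedy by ratio would take smash burger + bao buns + pad thai: 46 min used, total 446.
Replace smash burger and bao buns with lamb kofta: the trade gains 28 net, giving 474 at 48 min.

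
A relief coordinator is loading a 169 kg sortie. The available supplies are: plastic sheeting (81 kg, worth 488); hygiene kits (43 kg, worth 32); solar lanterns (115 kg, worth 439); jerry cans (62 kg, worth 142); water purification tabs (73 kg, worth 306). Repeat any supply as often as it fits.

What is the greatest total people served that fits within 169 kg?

976

By people served per kg: plastic sheeting 6.02, water purification tabs 4.19, solar lanterns 3.82, jerry cans 2.29 lead.
The ratio ordering already packs tightly: 2×plastic sheeting, 162 kg, 976.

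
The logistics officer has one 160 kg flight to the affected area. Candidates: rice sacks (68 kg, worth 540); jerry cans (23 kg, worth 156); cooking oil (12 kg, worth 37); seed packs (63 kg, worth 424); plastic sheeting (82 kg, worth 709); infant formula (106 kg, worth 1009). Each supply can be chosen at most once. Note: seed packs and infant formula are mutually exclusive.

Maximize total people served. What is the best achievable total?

1249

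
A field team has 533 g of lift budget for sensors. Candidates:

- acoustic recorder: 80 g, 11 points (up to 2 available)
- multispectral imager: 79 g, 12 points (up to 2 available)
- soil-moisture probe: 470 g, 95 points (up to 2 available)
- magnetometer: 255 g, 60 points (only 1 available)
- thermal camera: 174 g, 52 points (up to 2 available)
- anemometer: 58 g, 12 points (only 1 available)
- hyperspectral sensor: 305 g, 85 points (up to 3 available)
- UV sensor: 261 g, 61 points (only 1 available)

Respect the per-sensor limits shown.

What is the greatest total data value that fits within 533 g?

137

Ranking by ratio (data value/g): thermal camera 0.30, hyperspectral sensor 0.28, magnetometer 0.24, UV sensor 0.23.
The ratio heuristic lands on multispectral imager + 2×thermal camera + anemometer (128) but leaves 48 g idle.
Dropping multispectral imager and thermal camera and anemometer frees 311 g; slotting in hyperspectral sensor (305 g) lifts the total to 137 at 479 g.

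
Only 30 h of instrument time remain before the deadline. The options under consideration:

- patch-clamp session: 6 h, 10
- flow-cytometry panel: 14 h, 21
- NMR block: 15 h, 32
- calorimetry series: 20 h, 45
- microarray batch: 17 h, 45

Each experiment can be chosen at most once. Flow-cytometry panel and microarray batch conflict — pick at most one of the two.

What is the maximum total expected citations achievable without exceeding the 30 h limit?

55

By expected citations per h: microarray batch 2.65, calorimetry series 2.25, NMR block 2.13 lead.
Patch-clamp session + calorimetry series uses 26 of the 30 h and totals 55.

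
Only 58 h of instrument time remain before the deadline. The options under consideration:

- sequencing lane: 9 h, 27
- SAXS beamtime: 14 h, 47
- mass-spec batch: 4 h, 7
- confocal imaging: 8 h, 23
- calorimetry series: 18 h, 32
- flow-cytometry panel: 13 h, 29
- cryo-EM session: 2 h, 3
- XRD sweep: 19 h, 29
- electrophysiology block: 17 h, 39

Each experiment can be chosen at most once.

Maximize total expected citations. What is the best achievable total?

149

Filling by ratio: sequencing lane + SAXS beamtime + mass-spec batch + confocal imaging + cryo-EM session + electrophysiology block for 146, with 4 h left unused.
Replace confocal imaging and cryo-EM session with flow-cytometry panel: the trade gains 3 net, giving 149 at 57 h.
Every other selection either busts 58 h or fails to beat 149.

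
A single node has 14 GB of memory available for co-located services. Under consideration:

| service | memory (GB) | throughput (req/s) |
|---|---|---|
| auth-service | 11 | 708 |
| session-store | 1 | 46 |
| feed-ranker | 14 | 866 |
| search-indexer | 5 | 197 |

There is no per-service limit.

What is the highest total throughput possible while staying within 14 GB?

Taking the top-ratio services first gives auth-service + 3×session-store for 846 (14 GB).
The 14 GB tied up in auth-service and 3×session-store is better spent on feed-ranker — total rises to 866 (14 GB).

866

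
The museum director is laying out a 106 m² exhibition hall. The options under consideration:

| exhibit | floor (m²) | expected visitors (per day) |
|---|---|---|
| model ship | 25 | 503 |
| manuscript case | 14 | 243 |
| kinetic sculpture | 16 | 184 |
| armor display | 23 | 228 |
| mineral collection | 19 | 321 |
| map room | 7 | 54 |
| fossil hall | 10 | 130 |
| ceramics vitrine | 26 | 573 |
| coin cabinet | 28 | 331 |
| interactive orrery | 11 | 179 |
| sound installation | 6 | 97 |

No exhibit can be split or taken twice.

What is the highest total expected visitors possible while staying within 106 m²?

Greedy by ratio would take model ship + manuscript case + mineral collection + ceramics vitrine + interactive orrery + sound installation: 101 m² used, total 1916.
Dropping sound installation frees 6 m²; slotting in fossil hall (10 m²) lifts the total to 1949 at 105 m².
Nothing else within 106 m² beats 1949.

1949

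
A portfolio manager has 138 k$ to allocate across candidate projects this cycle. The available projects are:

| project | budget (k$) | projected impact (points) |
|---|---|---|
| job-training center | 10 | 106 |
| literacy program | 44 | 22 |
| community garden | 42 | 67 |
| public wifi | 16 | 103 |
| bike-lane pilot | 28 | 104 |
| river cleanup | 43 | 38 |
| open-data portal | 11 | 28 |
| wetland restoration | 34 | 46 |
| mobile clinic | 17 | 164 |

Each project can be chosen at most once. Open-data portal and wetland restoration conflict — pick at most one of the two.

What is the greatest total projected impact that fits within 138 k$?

The ratio ordering already packs tightly: job-training center + community garden + public wifi + bike-lane pilot + open-data portal + mobile clinic, 124 k$, 572.
Next best is job-training center + community garden + public wifi + bike-lane pilot + mobile clinic at 544 (113 k$) — short by 28.

572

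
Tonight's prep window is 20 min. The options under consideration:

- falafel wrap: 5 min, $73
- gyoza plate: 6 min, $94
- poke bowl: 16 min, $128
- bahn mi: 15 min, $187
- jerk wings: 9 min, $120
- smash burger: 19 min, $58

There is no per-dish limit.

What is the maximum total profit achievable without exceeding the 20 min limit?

Filling by ratio: 3×gyoza plate for 282, with 2 min left unused.
The 18 min tied up in 3×gyoza plate is better spent on 4×falafel wrap — total rises to 292 (20 min).

292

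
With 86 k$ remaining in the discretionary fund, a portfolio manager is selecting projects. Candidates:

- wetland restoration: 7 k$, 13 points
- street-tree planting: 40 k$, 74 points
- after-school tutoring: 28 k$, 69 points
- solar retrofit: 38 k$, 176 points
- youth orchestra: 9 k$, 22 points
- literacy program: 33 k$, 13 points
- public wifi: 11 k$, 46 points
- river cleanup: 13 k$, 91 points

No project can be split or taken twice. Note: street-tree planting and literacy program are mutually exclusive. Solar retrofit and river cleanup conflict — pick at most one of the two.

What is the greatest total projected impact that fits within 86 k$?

313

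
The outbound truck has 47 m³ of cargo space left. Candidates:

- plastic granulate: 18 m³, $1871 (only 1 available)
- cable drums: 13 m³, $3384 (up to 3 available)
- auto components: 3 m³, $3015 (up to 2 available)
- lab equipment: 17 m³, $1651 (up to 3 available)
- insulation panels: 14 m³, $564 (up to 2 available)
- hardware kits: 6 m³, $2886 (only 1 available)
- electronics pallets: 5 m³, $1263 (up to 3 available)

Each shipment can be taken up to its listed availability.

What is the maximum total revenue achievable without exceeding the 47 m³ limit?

16947

Taking 2×cable drums + 2×auto components + hardware kits + electronics pallets: 43 m³ used, 16947 in revenue.
That's the maximum — no swap from here does better than 16947.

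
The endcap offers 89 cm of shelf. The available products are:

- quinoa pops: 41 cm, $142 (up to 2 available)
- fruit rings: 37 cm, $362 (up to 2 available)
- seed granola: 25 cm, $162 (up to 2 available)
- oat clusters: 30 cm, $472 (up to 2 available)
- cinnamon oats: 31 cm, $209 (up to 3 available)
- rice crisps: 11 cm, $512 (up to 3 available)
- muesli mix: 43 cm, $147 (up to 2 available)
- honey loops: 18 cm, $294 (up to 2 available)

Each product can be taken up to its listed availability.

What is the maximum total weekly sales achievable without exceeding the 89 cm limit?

2302

Ranking by ratio (weekly sales/cm): rice crisps 46.55, honey loops 16.33, oat clusters 15.73.
Filling by ratio: 3×rice crisps + 2×honey loops for 2124, with 20 cm left unused.
Replace honey loops with oat clusters: the trade gains 178 net, giving 2302 at 81 cm.
Every other selection either busts 89 cm or exceeds an availability limit or fails to beat 2302.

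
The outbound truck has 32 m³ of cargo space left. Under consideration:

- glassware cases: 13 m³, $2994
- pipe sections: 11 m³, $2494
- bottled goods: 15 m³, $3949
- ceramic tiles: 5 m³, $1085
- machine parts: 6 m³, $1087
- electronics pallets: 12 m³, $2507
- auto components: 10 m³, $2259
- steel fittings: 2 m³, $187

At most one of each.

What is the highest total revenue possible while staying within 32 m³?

7541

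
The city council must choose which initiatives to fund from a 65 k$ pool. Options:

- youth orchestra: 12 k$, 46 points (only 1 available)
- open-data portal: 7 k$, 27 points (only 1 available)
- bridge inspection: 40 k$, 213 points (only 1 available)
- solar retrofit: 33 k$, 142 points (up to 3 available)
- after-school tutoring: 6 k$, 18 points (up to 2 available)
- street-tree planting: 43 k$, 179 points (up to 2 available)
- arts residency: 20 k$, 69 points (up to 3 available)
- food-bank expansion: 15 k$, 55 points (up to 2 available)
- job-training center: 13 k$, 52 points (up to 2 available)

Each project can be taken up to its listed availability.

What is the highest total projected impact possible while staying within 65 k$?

311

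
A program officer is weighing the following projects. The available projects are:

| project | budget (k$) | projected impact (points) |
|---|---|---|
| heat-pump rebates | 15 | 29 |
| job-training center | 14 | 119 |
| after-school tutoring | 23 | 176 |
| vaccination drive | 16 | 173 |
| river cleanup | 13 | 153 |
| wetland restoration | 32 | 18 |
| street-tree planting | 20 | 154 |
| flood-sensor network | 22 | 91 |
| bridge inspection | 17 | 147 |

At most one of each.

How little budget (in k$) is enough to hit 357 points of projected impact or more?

43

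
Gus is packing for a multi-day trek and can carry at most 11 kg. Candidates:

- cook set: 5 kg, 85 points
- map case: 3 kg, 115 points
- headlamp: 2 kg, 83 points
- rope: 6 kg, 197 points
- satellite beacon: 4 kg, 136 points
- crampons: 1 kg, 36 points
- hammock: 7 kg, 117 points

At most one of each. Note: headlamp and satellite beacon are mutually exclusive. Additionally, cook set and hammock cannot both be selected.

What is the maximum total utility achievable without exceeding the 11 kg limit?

Map case + headlamp + rope uses 11 of the 11 kg and totals 395.

395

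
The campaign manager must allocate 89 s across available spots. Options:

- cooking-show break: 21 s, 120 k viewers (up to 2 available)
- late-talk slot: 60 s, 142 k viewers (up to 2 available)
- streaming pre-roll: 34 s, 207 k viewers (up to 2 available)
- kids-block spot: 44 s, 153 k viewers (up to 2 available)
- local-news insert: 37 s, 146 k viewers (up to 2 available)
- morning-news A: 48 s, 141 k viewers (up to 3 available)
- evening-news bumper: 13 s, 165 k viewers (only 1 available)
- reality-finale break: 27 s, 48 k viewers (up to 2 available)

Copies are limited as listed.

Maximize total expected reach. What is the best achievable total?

612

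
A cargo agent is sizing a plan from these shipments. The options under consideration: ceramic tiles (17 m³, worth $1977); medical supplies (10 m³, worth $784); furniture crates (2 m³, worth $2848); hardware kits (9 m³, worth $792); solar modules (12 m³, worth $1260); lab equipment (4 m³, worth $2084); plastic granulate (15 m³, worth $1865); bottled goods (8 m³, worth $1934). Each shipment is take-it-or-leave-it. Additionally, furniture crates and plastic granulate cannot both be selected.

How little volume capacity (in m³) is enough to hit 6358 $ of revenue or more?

14

Need the lightest bundle worth ≥ 6358.
furniture crates + lab equipment + bottled goods: 6866 revenue at 14 m³.
No combination under 14 m³ hits 6358.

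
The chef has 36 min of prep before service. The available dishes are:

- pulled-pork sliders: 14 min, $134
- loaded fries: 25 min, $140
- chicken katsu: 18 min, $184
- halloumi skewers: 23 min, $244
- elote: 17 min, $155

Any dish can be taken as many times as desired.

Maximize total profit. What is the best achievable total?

368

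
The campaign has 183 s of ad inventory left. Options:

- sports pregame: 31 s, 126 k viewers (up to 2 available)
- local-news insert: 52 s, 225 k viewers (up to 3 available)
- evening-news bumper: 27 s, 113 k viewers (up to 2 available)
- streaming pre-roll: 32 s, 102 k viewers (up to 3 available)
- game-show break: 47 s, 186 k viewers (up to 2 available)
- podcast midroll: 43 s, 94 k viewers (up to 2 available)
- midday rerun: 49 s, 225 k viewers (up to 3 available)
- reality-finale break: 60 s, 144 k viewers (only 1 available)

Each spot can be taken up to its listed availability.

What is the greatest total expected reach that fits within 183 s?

Density check — midday rerun 4.59, local-news insert 4.33, evening-news bumper 4.19 are the best per s.
Taking the top-ratio spots first gives evening-news bumper + 3×midday rerun for 788 (174 s).
Dropping midday rerun frees 49 s; slotting in sports pregame + evening-news bumper (58 s) lifts the total to 802 at 183 s.
That's the maximum — no swap from here does better than 802.

802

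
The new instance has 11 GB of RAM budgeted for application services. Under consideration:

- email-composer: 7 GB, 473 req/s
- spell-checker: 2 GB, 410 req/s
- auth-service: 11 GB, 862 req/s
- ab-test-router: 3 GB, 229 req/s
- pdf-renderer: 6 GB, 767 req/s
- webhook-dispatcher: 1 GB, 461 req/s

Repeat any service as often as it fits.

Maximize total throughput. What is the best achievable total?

The ratio ordering already packs tightly: 11×webhook-dispatcher, 11 GB, 5071.

5071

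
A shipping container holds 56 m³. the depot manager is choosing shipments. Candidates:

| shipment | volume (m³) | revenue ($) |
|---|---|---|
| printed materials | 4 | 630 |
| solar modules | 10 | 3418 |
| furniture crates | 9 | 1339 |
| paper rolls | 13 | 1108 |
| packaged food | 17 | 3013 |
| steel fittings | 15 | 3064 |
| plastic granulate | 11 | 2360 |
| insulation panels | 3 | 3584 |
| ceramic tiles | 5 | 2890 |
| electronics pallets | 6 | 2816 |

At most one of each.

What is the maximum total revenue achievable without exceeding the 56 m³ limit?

18785

Ranking by ratio (revenue/m³): insulation panels 1194.67, ceramic tiles 578.00, electronics pallets 469.33.
Taking the top-ratio shipments first gives printed materials + solar modules + steel fittings + plastic granulate + insulation panels + ceramic tiles + electronics pallets for 18762 (54 m³).
Replace printed materials and plastic granulate with packaged food: the trade gains 23 net, giving 18785 at 56 m³.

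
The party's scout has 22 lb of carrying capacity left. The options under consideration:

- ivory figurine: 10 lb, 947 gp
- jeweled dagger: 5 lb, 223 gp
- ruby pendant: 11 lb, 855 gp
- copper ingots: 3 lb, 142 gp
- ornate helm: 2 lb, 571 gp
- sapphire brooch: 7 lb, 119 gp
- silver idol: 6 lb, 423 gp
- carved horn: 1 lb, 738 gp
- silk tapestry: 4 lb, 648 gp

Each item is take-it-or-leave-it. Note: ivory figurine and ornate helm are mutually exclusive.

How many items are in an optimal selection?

5

Optimal total is 2954.
ruby pendant + copper ingots + ornate helm + carved horn + silk tapestry hits 2954 at 21 lb.
Every optimal selection uses 5 items.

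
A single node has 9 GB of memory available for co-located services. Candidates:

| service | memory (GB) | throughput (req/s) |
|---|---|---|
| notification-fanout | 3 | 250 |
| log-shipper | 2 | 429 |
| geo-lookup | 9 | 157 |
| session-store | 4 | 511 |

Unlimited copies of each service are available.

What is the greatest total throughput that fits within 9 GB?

The ratio ordering already packs tightly: 4×log-shipper, 8 GB, 1716.
Nothing else within 9 GB beats 1716.

1716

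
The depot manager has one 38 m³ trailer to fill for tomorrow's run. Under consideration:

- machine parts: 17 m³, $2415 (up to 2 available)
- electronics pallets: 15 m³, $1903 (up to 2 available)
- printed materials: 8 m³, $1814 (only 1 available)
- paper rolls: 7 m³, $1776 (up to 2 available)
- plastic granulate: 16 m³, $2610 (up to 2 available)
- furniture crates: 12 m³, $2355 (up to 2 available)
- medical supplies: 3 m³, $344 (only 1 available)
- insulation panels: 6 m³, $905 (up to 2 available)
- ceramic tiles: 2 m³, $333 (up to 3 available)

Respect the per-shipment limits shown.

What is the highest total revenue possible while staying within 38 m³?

8387

Density check — paper rolls 253.71, printed materials 226.75, furniture crates 196.25 are the best per m³.
The ratio ordering already packs tightly: printed materials + 2×paper rolls + furniture crates + 2×ceramic tiles, 38 m³, 8387.
No other feasible combination exceeds 8387.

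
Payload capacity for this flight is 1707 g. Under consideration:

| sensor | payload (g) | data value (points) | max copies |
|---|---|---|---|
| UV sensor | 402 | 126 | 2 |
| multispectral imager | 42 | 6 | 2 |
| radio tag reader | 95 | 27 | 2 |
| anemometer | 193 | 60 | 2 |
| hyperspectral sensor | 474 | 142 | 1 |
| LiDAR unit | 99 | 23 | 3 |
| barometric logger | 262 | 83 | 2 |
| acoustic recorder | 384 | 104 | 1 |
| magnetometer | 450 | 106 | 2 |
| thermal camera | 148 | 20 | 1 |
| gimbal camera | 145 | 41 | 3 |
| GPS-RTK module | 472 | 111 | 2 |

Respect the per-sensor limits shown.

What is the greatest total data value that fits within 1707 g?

Taking the top-ratio sensors first gives 2×UV sensor + 2×multispectral imager + radio tag reader + anemometer + 2×barometric logger for 517 (1700 g).
Dropping 2×multispectral imager and barometric logger frees 346 g; slotting in anemometer + gimbal camera (338 g) lifts the total to 523 at 1692 g.
The spare 15 g is too small for any remaining sensor, and no exchange beats 523.

523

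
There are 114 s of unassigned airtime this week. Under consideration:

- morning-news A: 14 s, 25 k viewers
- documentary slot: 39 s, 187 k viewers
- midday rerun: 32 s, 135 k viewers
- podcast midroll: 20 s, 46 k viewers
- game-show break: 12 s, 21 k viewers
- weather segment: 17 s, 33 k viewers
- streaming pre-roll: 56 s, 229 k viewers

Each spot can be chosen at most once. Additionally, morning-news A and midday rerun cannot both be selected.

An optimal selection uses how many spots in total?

Best achievable expected reach is 449.
For example documentary slot + weather segment + streaming pre-roll achieves it, using 112 s.
All optima have 3 spots.

3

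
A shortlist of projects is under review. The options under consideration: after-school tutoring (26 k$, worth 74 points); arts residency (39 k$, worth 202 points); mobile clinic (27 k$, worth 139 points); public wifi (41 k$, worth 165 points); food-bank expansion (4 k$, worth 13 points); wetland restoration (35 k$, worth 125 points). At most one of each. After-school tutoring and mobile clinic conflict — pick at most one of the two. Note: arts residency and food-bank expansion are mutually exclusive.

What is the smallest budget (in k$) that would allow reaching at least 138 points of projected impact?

27

Minimise k$ subject to total projected impact ≥ 138.
mobile clinic: 139 projected impact at 27 k$.
Below 27 k$ the best achievable stays under 138.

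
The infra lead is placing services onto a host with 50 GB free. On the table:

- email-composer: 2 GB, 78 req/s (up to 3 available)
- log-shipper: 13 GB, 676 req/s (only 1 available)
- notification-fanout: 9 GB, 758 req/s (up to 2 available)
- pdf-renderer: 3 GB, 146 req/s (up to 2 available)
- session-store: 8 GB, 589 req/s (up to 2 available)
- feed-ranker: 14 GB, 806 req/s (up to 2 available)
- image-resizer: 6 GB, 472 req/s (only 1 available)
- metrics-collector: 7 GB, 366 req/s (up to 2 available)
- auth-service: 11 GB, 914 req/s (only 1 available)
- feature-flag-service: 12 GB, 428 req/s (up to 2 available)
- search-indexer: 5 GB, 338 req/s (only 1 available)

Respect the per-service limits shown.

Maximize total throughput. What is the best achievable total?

3946

Taking the top-ratio services first gives email-composer + 2×notification-fanout + session-store + image-resizer + auth-service + search-indexer for 3907 (50 GB).
The 8 GB tied up in email-composer and image-resizer is better spent on session-store — total rises to 3946 (50 GB).
That's the maximum — no swap from here does better than 3946.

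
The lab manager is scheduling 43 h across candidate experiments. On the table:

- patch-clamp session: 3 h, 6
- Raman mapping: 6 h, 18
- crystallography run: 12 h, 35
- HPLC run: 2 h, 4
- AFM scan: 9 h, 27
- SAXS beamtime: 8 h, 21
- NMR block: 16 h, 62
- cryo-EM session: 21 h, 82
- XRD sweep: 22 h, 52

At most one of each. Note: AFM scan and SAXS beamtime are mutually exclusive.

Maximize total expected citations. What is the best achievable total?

Ranking by ratio (expected citations/h): cryo-EM session 3.90, NMR block 3.88, Raman mapping 3.00, AFM scan 3.00.
Raman mapping + NMR block + cryo-EM session uses 43 of the 43 h and totals 162.
The closest alternative, patch-clamp session + HPLC run + NMR block + cryo-EM session, reaches only 154.

162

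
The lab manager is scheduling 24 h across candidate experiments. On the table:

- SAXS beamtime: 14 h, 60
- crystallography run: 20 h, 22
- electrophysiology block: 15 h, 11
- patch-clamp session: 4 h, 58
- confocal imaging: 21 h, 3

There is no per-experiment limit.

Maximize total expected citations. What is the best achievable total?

348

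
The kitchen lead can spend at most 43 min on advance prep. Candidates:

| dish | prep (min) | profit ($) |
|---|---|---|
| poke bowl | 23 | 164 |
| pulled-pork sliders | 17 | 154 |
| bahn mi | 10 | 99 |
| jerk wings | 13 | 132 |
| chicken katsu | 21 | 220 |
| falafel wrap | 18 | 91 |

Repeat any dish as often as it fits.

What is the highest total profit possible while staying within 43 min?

440

Best packing: 2×chicken katsu — 42 min, 440 total.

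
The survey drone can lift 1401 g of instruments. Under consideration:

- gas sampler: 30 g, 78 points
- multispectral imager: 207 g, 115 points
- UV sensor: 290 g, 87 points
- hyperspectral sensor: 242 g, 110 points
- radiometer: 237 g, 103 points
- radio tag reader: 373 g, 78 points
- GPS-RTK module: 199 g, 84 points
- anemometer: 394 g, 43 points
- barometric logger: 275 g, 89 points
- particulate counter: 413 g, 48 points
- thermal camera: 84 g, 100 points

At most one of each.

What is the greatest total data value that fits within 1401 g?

By data value per g: gas sampler 2.60, thermal camera 1.19, multispectral imager 0.56, hyperspectral sensor 0.45 lead.
Greedy by ratio would take gas sampler + multispectral imager + hyperspectral sensor + radiometer + GPS-RTK module + barometric logger + thermal camera: 1274 g used, total 679.
The 199 g tied up in GPS-RTK module is better spent on UV sensor — total rises to 682 (1365 g).
The closest alternative, gas sampler + multispectral imager + hyperspectral sensor + radiometer + GPS-RTK module + barometric logger + thermal camera, reaches only 679.

682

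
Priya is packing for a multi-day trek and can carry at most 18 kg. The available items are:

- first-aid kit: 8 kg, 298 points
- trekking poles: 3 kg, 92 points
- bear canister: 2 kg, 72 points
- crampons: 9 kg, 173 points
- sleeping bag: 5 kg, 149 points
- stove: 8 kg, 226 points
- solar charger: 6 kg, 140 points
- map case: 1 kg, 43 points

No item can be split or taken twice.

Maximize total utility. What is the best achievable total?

611

Density check — map case 43.00, first-aid kit 37.25, bear canister 36.00 are the best per kg.
The ratio heuristic lands on first-aid kit + trekking poles + bear canister + map case (505) but leaves 4 kg idle.
Replace map case with sleeping bag: the trade gains 106 net, giving 611 at 18 kg.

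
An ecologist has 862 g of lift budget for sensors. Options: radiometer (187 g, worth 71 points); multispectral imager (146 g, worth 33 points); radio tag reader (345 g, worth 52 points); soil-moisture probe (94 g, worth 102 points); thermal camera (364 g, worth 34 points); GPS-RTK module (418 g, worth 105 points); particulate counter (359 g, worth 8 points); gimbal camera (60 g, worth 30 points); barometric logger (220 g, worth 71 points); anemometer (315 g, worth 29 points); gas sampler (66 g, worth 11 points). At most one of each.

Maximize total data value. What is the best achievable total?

319

Filling by ratio: radiometer + multispectral imager + soil-moisture probe + gimbal camera + barometric logger + gas sampler for 318, with 89 g left unused.
Dropping multispectral imager and barometric logger frees 366 g; slotting in GPS-RTK module (418 g) lifts the total to 319 at 825 g.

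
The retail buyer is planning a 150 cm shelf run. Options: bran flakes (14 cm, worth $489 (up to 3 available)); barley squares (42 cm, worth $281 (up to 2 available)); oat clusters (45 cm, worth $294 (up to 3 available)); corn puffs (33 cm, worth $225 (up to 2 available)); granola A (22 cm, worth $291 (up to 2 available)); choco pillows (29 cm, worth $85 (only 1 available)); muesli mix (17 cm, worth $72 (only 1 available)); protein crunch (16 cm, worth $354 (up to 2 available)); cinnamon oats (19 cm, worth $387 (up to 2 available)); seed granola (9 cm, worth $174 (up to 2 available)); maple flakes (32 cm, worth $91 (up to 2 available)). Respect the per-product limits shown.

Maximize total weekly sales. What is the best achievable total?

Ranking by ratio (weekly sales/cm): bran flakes 34.93, protein crunch 22.12, cinnamon oats 20.37, seed granola 19.33.
A density-first pass picks 3×bran flakes + muesli mix + 2×protein crunch + 2×cinnamon oats + 2×seed granola — 3369 at 147 cm.
Replace muesli mix and seed granola with granola A: the trade gains 45 net, giving 3414 at 143 cm.
That's the maximum — no swap from here does better than 3414.

3414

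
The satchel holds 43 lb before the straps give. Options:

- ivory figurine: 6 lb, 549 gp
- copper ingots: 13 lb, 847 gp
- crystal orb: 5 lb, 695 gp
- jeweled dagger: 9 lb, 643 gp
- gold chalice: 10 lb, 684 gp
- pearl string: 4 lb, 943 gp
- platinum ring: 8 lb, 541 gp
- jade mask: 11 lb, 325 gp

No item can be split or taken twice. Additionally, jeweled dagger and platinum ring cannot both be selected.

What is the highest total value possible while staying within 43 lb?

Copper ingots + crystal orb + jeweled dagger + gold chalice + pearl string uses 41 of the 43 lb and totals 3812.

3812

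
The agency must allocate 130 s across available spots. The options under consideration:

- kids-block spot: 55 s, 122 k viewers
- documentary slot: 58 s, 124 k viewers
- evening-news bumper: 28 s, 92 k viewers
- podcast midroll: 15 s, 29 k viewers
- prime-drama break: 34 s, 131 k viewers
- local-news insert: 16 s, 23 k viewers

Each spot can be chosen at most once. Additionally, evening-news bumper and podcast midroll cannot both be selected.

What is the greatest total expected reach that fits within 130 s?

Density check — prime-drama break 3.85, evening-news bumper 3.29, kids-block spot 2.22, documentary slot 2.14 are the best per s.
Filling by ratio: kids-block spot + evening-news bumper + prime-drama break for 345, with 13 s left unused.
Dropping kids-block spot frees 55 s; slotting in documentary slot (58 s) lifts the total to 347 at 120 s.
Nothing else feasible within 130 s beats 347.

347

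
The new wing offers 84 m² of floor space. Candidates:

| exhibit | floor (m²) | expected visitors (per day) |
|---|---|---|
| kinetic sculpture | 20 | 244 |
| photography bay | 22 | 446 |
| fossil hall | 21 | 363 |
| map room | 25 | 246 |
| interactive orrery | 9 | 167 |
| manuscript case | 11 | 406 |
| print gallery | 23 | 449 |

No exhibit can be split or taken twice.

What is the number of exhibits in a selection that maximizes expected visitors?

Best achievable expected visitors is 1664.
One optimal bundle: photography bay + fossil hall + manuscript case + print gallery (77 m²).
Every optimal selection uses 4 exhibits.

4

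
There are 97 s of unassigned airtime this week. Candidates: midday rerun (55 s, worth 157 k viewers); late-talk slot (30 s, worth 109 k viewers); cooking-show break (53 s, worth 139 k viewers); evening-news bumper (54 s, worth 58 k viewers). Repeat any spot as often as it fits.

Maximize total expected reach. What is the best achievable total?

Density check — late-talk slot 3.63, midday rerun 2.85, cooking-show break 2.62 are the best per s.
Best packing: 3×late-talk slot — 90 s, 327 total.

327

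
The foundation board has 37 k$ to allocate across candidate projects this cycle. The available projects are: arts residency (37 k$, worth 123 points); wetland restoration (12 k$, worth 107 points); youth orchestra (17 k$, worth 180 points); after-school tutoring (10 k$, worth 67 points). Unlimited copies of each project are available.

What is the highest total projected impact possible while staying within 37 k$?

360

Best packing: 2×youth orchestra — 34 k$, 360 total.
No other feasible combination exceeds 360.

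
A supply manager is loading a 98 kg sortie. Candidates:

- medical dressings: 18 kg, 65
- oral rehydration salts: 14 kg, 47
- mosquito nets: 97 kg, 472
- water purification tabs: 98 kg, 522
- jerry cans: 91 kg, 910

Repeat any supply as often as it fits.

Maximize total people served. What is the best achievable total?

Jerry cans uses 91 of the 98 kg and totals 910.
Nothing else within 98 kg beats 910.

910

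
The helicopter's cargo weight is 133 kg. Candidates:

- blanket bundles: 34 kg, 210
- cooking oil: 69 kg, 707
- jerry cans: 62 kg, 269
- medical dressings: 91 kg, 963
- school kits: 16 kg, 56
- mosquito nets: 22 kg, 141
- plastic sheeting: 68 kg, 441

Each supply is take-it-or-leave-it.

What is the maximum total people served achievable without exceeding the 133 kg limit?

1173

By people served per kg: medical dressings 10.58, cooking oil 10.25, plastic sheeting 6.49 lead.
Filling by ratio: medical dressings + school kits + mosquito nets for 1160, with 4 kg left unused.
Dropping school kits and mosquito nets frees 38 kg; slotting in blanket bundles (34 kg) lifts the total to 1173 at 125 kg.
Nothing else within 133 kg beats 1173.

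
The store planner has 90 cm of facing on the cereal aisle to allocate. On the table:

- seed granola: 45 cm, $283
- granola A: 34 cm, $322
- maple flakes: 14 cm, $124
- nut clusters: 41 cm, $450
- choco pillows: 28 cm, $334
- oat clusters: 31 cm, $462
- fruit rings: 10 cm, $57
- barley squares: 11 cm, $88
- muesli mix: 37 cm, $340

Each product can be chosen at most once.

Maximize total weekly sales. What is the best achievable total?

Ranking by ratio (weekly sales/cm): oat clusters 14.90, choco pillows 11.93, nut clusters 10.98, granola A 9.47.
Taking the top-ratio products first gives maple flakes + choco pillows + oat clusters + barley squares for 1008 (84 cm).
Dropping choco pillows and barley squares frees 39 cm; slotting in nut clusters (41 cm) lifts the total to 1036 at 86 cm.

1036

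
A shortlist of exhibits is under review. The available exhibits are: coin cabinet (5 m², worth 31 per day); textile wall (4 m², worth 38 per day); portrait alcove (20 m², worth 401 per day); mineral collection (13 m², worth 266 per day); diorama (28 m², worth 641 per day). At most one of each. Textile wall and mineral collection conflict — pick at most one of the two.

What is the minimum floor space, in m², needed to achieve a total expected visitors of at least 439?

24

Look for the lowest-floor combination reaching 439.
textile wall + portrait alcove reaches 439 using 24 m².
No combination under 24 m² hits 439.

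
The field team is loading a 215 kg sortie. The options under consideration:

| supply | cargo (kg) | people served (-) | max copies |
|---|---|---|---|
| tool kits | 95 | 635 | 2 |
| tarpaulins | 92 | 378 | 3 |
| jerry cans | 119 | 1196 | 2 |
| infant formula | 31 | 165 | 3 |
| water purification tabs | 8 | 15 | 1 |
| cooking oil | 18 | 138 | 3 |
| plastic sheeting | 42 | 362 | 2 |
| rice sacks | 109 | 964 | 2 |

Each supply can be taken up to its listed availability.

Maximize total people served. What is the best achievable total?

Filling by ratio: jerry cans + water purification tabs + 2×plastic sheeting for 1935, with 4 kg left unused.
Dropping water purification tabs and plastic sheeting frees 50 kg; slotting in 3×cooking oil (54 kg) lifts the total to 1972 at 215 kg.
That's the maximum — no swap from here does better than 1972.

1972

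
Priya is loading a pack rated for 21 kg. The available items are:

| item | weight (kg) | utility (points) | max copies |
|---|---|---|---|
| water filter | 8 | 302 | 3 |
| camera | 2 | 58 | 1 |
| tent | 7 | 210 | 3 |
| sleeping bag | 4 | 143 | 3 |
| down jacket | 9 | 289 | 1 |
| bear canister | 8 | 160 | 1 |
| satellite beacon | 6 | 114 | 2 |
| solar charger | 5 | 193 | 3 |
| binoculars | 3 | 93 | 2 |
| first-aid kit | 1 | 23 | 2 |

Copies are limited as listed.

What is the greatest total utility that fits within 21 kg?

A density-first pass picks camera + sleeping bag + 3×solar charger — 780 at 21 kg.
Dropping camera and sleeping bag and 2×solar charger frees 16 kg; slotting in 2×water filter (16 kg) lifts the total to 797 at 21 kg.
Every other selection either busts 21 kg or exceeds an availability limit or fails to beat 797.

797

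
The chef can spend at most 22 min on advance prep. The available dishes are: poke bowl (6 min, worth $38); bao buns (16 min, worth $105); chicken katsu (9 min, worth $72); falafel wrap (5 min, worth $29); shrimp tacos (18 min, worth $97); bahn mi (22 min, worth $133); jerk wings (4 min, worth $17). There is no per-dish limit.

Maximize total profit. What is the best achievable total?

161

Taking 2×chicken katsu + jerk wings: 22 min used, 161 in profit.
No other feasible combination exceeds 161.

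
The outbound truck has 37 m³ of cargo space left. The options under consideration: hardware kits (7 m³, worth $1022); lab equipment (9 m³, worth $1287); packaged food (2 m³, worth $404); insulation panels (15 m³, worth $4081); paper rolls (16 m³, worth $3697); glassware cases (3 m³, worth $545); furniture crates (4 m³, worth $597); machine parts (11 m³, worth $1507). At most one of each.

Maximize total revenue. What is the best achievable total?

The ratio heuristic lands on packaged food + insulation panels + paper rolls + glassware cases (8727) but leaves 1 m³ idle.
Replace glassware cases with furniture crates: the trade gains 52 net, giving 8779 at 37 m³.
An exhaustive check of the 256 subsets confirms 8779.

8779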